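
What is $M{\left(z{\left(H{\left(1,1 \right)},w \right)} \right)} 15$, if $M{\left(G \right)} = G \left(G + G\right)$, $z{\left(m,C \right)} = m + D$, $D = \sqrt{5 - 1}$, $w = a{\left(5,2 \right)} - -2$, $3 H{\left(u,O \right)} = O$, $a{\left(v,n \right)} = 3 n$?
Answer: $\frac{490}{3} \approx 163.33$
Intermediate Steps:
$H{\left(u,O \right)} = \frac{O}{3}$
$w = 8$ ($w = 3 \cdot 2 - -2 = 6 + 2 = 8$)
$D = 2$ ($D = \sqrt{4} = 2$)
$z{\left(m,C \right)} = 2 + m$ ($z{\left(m,C \right)} = m + 2 = 2 + m$)
$M{\left(G \right)} = 2 G^{2}$ ($M{\left(G \right)} = G 2 G = 2 G^{2}$)
$M{\left(z{\left(H{\left(1,1 \right)},w \right)} \right)} 15 = 2 \left(2 + \frac{1}{3} \cdot 1\right)^{2} \cdot 15 = 2 \left(2 + \frac{1}{3}\right)^{2} \cdot 15 = 2 \left(\frac{7}{3}\right)^{2} \cdot 15 = 2 \cdot \frac{49}{9} \cdot 15 = \frac{98}{9} \cdot 15 = \frac{490}{3}$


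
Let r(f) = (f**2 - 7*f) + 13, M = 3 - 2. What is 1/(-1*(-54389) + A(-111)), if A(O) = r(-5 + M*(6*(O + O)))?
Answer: 1/1851330 ≈ 5.4015e-7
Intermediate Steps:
M = 1
r(f) = 13 + f**2 - 7*f
A(O) = 48 + (-5 + 12*O)**2 - 84*O (A(O) = 13 + (-5 + 1*(6*(O + O)))**2 - 7*(-5 + 1*(6*(O + O))) = 13 + (-5 + 1*(6*(2*O)))**2 - 7*(-5 + 1*(6*(2*O))) = 13 + (-5 + 1*(12*O))**2 - 7*(-5 + 1*(12*O)) = 13 + (-5 + 12*O)**2 - 7*(-5 + 12*O) = 13 + (-5 + 12*O)**2 + (35 - 84*O) = 48 + (-5 + 12*O)**2 - 84*O)
1/(-1*(-54389) + A(-111)) = 1/(-1*(-54389) + (73 - 204*(-111) + 144*(-111)**2)) = 1/(54389 + (73 + 22644 + 144*12321)) = 1/(54389 + (73 + 22644 + 1774224)) = 1/(54389 + 1796941) = 1/1851330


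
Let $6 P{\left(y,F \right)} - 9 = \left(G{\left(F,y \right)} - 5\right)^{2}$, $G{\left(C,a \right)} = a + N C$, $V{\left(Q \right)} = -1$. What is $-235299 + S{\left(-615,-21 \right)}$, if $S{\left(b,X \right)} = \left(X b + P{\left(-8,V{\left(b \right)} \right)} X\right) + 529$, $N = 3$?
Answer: $- \frac{445565}{2} \approx -2.2278 \cdot 10^{5}$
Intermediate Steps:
$G{\left(C,a \right)} = a + 3 C$
$P{\left(y,F \right)} = \frac{3}{2} + \frac{\left(-5 + y + 3 F\right)^{2}}{6}$ ($P{\left(y,F \right)} = \frac{3}{2} + \frac{\left(\left(y + 3 F\right) - 5\right)^{2}}{6} = \frac{3}{2} + \frac{\left(-5 + y + 3 F\right)^{2}}{6}$)
$S{\left(b,X \right)} = 529 + \frac{265 X}{6} + X b$ ($S{\left(b,X \right)} = \left(X b + \left(\frac{3}{2} + \frac{\left(-5 - 8 + 3 \left(-1\right)\right)^{2}}{6}\right) X\right) + 529 = \left(X b + \left(\frac{3}{2} + \frac{\left(-5 - 8 - 3\right)^{2}}{6}\right) X\right) + 529 = \left(X b + \left(\frac{3}{2} + \frac{\left(-16\right)^{2}}{6}\right) X\right) + 529 = \left(X b + \left(\frac{3}{2} + \frac{1}{6} \cdot 256\right) X\right) + 529 = \left(X b + \left(\frac{3}{2} + \frac{128}{3}\right) X\right) + 529 = \left(X b + \frac{265 X}{6}\right) + 529 = \left(\frac{265 X}{6} + X b\right) + 529 = 529 + \frac{265 X}{6} + X b$)
$-235299 + S{\left(-615,-21 \right)} = -235299 + \left(529 + \frac{265}{6} \left(-21\right) - -12915\right) = -235299 + \left(529 - \frac{1855}{2} + 12915\right) = -235299 + \frac{25033}{2} = - \frac{445565}{2}$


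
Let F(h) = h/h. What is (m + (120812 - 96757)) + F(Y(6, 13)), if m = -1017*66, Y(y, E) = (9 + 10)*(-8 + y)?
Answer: -43066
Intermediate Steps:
Y(y, E) = -152 + 19*y (Y(y, E) = 19*(-8 + y) = -152 + 19*y)
m = -67122
F(h) = 1
(m + (120812 - 96757)) + F(Y(6, 13)) = (-67122 + (120812 - 96757)) + 1 = (-67122 + 24055) + 1 = -43067 + 1 = -43066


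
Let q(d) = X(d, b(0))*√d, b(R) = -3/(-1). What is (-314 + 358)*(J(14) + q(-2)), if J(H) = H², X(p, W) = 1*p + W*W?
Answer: 8624 + 308*I*√2 ≈ 8624.0 + 435.58*I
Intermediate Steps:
b(R) = 3 (b(R) = -3*(-1) = 3)
X(p, W) = p + W²
q(d) = √d*(9 + d) (q(d) = (d + 3²)*√d = (d + 9)*√d = (9 + d)*√d = √d*(9 + d))
(-314 + 358)*(J(14) + q(-2)) = (-314 + 358)*(14² + √(-2)*(9 - 2)) = 44*(196 + (I*√2)*7) = 44*(196 + 7*I*√2) = 8624 + 308*I*√2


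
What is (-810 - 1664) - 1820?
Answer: -4294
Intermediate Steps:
(-810 - 1664) - 1820 = -2474 - 1820 = -4294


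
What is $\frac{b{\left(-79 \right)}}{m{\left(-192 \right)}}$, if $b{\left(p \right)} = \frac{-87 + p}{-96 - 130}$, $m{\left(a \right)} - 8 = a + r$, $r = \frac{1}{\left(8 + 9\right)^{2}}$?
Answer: $- \frac{23987}{6008775} \approx -0.003992$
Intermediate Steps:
$r = \frac{1}{289}$ ($r = \frac{1}{17^{2}} = \frac{1}{289} \approx 0.0034602$)
$m{\left(a \right)} = \frac{2313}{289} + a$ ($m{\left(a \right)} = 8 + \left(a + \frac{1}{289}\right) = 8 + \left(\frac{1}{289} + a\right) = \frac{2313}{289} + a$)
$b{\left(p \right)} = \frac{87}{226} - \frac{p}{226}$ ($b{\left(p \right)} = \frac{-87 + p}{-226} = \left(-87 + p\right) \left(- \frac{1}{226}\right) = \frac{87}{226} - \frac{p}{226}$)
$\frac{b{\left(-79 \right)}}{m{\left(-192 \right)}} = \frac{\frac{87}{226} - - \frac{79}{226}}{\frac{2313}{289} - 192} = \frac{\frac{87}{226} + \frac{79}{226}}{- \frac{53175}{289}} = \frac{83}{113} \left(- \frac{289}{53175}\right) = - \frac{23987}{6008775}$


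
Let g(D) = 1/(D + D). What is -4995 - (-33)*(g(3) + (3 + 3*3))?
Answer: -9187/2 ≈ -4593.5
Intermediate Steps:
g(D) = 1/(2*D)
-4995 - (-33)*(g(3) + (3 + 3*3)) = -4995 - (-33)*((1/2)/3 + (3 + 3*3)) = -4995 - (-33)*((1/2)*(1/3) + (3 + 9)) = -4995 - (-33)*(1/6 + 12) = -4995 - (-33)*73/6 = -4995 - 1*(-803/2) = -4995 + 803/2 = -9187/2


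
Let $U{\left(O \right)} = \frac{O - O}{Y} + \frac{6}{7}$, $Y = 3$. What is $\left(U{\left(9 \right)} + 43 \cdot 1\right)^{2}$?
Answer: $\frac{94249}{49} \approx 1923.4$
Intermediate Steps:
$U{\left(O \right)} = \frac{6}{7}$ ($U{\left(O \right)} = \frac{O - O}{3} + \frac{6}{7} = 0 \cdot \frac{1}{3} + 6 \cdot \frac{1}{7} = 0 + \frac{6}{7} = \frac{6}{7}$)
$\left(U{\left(9 \right)} + 43 \cdot 1\right)^{2} = \left(\frac{6}{7} + 43 \cdot 1\right)^{2} = \left(\frac{6}{7} + 43\right)^{2} = \left(\frac{307}{7}\right)^{2} = \frac{94249}{49}$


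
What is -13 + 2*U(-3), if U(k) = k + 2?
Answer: -15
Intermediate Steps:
U(k) = 2 + k
-13 + 2*U(-3) = -13 + 2*(2 - 3) = -13 + 2*(-1) = -13 - 2 = -15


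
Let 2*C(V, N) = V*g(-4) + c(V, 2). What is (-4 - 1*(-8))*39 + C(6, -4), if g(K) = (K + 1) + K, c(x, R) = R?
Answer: 136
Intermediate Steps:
g(K) = 1 + 2*K (g(K) = (1 + K) + K = 1 + 2*K)
C(V, N) = 1 - 7*V/2 (C(V, N) = (V*(1 + 2*(-4)) + 2)/2 = (V*(1 - 8) + 2)/2 = (V*(-7) + 2)/2 = (-7*V + 2)/2 = (2 - 7*V)/2 = 1 - 7*V/2)
(-4 - 1*(-8))*39 + C(6, -4) = (-4 - 1*(-8))*39 + (1 - 7/2*6) = (-4 + 8)*39 + (1 - 21) = 4*39 - 20 = 156 - 20 = 136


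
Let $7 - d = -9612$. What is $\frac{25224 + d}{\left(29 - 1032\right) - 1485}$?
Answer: $- \frac{34843}{2488} \approx -14.004$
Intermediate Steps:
$d = 9619$ ($d = 7 - -9612 = 7 + 9612 = 9619$)
$\frac{25224 + d}{\left(29 - 1032\right) - 1485} = \frac{25224 + 9619}{\left(29 - 1032\right) - 1485} = \frac{34843}{\left(29 - 1032\right) - 1485} = \frac{34843}{-1003 - 1485} = \frac{34843}{-2488} = 34843 \left(- \frac{1}{2488}\right) = - \frac{34843}{2488}$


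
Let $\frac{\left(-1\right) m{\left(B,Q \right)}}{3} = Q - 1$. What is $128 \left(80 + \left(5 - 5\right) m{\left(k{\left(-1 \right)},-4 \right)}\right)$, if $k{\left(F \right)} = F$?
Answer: $10240$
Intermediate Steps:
$m{\left(B,Q \right)} = 3 - 3 Q$ ($m{\left(B,Q \right)} = - 3 \left(Q - 1\right) = - 3 \left(-1 + Q\right) = 3 - 3 Q$)
$128 \left(80 + \left(5 - 5\right) m{\left(k{\left(-1 \right)},-4 \right)}\right) = 128 \left(80 + \left(5 - 5\right) \left(3 - -12\right)\right) = 128 \left(80 + 0 \left(3 + 12\right)\right) = 128 \left(80 + 0 \cdot 15\right) = 128 \left(80 + 0\right) = 128 \cdot 80 = 10240$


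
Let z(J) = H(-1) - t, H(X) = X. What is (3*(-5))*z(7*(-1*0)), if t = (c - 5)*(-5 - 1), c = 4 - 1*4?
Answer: 465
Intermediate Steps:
c = 0 (c = 4 - 4 = 0)
t = 30 (t = (0 - 5)*(-5 - 1) = -5*(-6) = 30)
z(J) = -31 (z(J) = -1 - 1*30 = -1 - 30 = -31)
(3*(-5))*z(7*(-1*0)) = (3*(-5))*(-31) = -15*(-31) = 465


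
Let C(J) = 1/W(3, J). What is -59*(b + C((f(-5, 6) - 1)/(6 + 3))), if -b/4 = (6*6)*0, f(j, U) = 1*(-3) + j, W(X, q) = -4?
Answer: 59/4 ≈ 14.750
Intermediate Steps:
f(j, U) = -3 + j
C(J) = -¼ (C(J) = 1/(-4) = -¼)
b = 0 (b = -4*6*6*0 = -144*0 = -4*0 = 0)
-59*(b + C((f(-5, 6) - 1)/(6 + 3))) = -59*(0 - ¼) = -59*(-¼) = 59/4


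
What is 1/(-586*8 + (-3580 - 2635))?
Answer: -1/10903 ≈ -9.1718e-5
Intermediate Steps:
1/(-586*8 + (-3580 - 2635)) = 1/(-4688 - 6215) = 1/(-10903) = -1/10903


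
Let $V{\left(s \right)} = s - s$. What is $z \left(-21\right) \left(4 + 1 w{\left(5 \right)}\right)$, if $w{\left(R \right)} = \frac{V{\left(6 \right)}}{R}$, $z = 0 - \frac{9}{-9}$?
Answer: $-84$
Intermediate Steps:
$z = 1$ ($z = 0 - 9 \left(- \frac{1}{9}\right) = 0 - -1 = 0 + 1 = 1$)
$V{\left(s \right)} = 0$
$w{\left(R \right)} = 0$ ($w{\left(R \right)} = \frac{0}{R} = 0$)
$z \left(-21\right) \left(4 + 1 w{\left(5 \right)}\right) = 1 \left(-21\right) \left(4 + 1 \cdot 0\right) = - 21 \left(4 + 0\right) = \left(-21\right) 4 = -84$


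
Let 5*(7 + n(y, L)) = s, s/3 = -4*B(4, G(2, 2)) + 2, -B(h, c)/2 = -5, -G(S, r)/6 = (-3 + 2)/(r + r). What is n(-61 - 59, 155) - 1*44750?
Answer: -223899/5 ≈ -44780.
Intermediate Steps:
G(S, r) = 3/r (G(S, r) = -6*(-3 + 2)/(r + r) = -(-6)/(2*r) = -(-6)*1/(2*r) = -(-3)/r = 3/r)
B(h, c) = 10 (B(h, c) = -2*(-5) = 10)
s = -114 (s = 3*(-4*10 + 2) = 3*(-40 + 2) = 3*(-38) = -114)
n(y, L) = -149/5 (n(y, L) = -7 + (⅕)*(-114) = -7 - 114/5 = -149/5)
n(-61 - 59, 155) - 1*44750 = -149/5 - 1*44750 = -149/5 - 44750 = -223899/5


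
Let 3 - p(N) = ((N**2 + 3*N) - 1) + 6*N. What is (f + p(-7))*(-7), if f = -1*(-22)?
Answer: -280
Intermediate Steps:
f = 22
p(N) = 4 - N**2 - 9*N (p(N) = 3 - (((N**2 + 3*N) - 1) + 6*N) = 3 - ((-1 + N**2 + 3*N) + 6*N) = 3 - (-1 + N**2 + 9*N) = 3 + (1 - N**2 - 9*N) = 4 - N**2 - 9*N)
(f + p(-7))*(-7) = (22 + (4 - 1*(-7)**2 - 9*(-7)))*(-7) = (22 + (4 - 1*49 + 63))*(-7) = (22 + (4 - 49 + 63))*(-7) = (22 + 18)*(-7) = 40*(-7) = -280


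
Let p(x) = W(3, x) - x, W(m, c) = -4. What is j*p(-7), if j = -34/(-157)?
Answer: 102/157 ≈ 0.64968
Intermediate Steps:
j = 34/157 (j = -34*(-1/157) = 34/157 ≈ 0.21656)
p(x) = -4 - x
j*p(-7) = 34*(-4 - 1*(-7))/157 = 34*(-4 + 7)/157 = (34/157)*3 = 102/157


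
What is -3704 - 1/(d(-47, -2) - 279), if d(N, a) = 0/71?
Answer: -1033415/279 ≈ -3704.0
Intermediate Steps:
d(N, a) = 0 (d(N, a) = 0*(1/71) = 0)
-3704 - 1/(d(-47, -2) - 279) = -3704 - 1/(0 - 279) = -3704 - 1/(-279) = -3704 - 1*(-1/279) = -3704 + 1/279 = -1033415/279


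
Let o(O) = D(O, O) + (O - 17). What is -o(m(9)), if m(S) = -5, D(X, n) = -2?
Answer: 24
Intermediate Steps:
o(O) = -19 + O (o(O) = -2 + (O - 17) = -2 + (-17 + O) = -19 + O)
-o(m(9)) = -(-19 - 5) = -1*(-24) = 24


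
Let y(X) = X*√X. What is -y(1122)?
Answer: -1122*√1122 ≈ -37583.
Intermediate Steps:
y(X) = X^(3/2)
-y(1122) = -1122^(3/2) = -1122*√1122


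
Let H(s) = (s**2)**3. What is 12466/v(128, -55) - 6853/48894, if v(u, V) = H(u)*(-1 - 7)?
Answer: -60279625633569575/430076172227837952 ≈ -0.14016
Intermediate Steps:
H(s) = s**6
v(u, V) = -8*u**6 (v(u, V) = u**6*(-1 - 7) = u**6*(-8) = -8*u**6)
12466/v(128, -55) - 6853/48894 = 12466/((-8*128**6)) - 6853/48894 = 12466/((-8*4398046511104)) - 6853*1/48894 = 12466/(-35184372088832) - 6853/48894 = 12466*(-1/35184372088832) - 6853/48894 = -6233/17592186044416 - 6853/48894 = -60279625633569575/430076172227837952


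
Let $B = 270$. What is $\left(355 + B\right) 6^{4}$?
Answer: $810000$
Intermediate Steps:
$\left(355 + B\right) 6^{4} = \left(355 + 270\right) 6^{4} = 625 \cdot 1296 = 810000$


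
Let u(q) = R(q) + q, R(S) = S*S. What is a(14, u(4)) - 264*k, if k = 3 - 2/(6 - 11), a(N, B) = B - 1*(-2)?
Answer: -4378/5 ≈ -875.60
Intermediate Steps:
R(S) = S²
u(q) = q + q² (u(q) = q² + q = q + q²)
a(N, B) = 2 + B (a(N, B) = B + 2 = 2 + B)
k = 17/5 (k = 3 - 2/(-5) = 3 - 2*(-⅕) = 3 + ⅖ = 17/5 ≈ 3.4000)
a(14, u(4)) - 264*k = (2 + 4*(1 + 4)) - 264*17/5 = (2 + 4*5) - 4488/5 = (2 + 20) - 4488/5 = 22 - 4488/5 = -4378/5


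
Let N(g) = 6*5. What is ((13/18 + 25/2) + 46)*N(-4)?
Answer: 5330/3 ≈ 1776.7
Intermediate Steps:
N(g) = 30
((13/18 + 25/2) + 46)*N(-4) = ((13/18 + 25/2) + 46)*30 = (119/9 + 46)*30 = (533/9)*30 = 5330/3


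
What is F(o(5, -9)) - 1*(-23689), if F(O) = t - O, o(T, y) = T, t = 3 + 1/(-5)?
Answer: 118434/5 ≈ 23687.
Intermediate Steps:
t = 14/5 (t = 3 + 1*(-1/5) = 3 - 1/5 = 14/5 ≈ 2.8000)
F(O) = 14/5 - O
F(o(5, -9)) - 1*(-23689) = (14/5 - 1*5) - 1*(-23689) = (14/5 - 5) + 23689 = -11/5 + 23689 = 118434/5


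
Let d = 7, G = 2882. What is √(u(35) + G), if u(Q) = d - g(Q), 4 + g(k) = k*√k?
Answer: √(2893 - 35*√35) ≈ 51.826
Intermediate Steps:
g(k) = -4 + k^(3/2) (g(k) = -4 + k*√k = -4 + k^(3/2))
u(Q) = 11 - Q^(3/2) (u(Q) = 7 - (-4 + Q^(3/2)) = 7 + (4 - Q^(3/2)) = 11 - Q^(3/2))
√(u(35) + G) = √((11 - 35^(3/2)) + 2882) = √((11 - 35*√35) + 2882) = √(2893 - 35*√35)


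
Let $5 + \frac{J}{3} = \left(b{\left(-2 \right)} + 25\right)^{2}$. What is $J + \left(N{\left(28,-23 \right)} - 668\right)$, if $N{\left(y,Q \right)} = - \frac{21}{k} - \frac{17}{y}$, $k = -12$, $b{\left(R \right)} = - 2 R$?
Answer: $\frac{12888}{7} \approx 1841.1$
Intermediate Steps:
$N{\left(y,Q \right)} = \frac{7}{4} - \frac{17}{y}$ ($N{\left(y,Q \right)} = - \frac{21}{-12} - \frac{17}{y} = \left(-21\right) \left(- \frac{1}{12}\right) - \frac{17}{y} = \frac{7}{4} - \frac{17}{y}$)
$J = 2508$ ($J = -15 + 3 \left(\left(-2\right) \left(-2\right) + 25\right)^{2} = -15 + 3 \left(4 + 25\right)^{2} = -15 + 3 \cdot 29^{2} = -15 + 3 \cdot 841 = -15 + 2523 = 2508$)
$J + \left(N{\left(28,-23 \right)} - 668\right) = 2508 + \left(\left(\frac{7}{4} - \frac{17}{28}\right) - 668\right) = 2508 + \left(\frac{8}{7} - 668\right) = 2508 - \frac{4668}{7} = \frac{12888}{7}$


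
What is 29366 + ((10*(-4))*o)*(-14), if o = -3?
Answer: 27686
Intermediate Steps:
29366 + ((10*(-4))*o)*(-14) = 29366 + ((10*(-4))*(-3))*(-14) = 29366 - 40*(-3)*(-14) = 29366 + 120*(-14) = 29366 - 1680 = 27686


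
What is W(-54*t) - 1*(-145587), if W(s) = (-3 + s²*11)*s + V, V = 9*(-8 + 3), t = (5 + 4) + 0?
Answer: -1262556816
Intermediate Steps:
t = 9 (t = 9 + 0 = 9)
V = -45 (V = 9*(-5) = -45)
W(s) = -45 + s*(-3 + 11*s²) (W(s) = (-3 + s²*11)*s - 45 = (-3 + 11*s²)*s - 45 = s*(-3 + 11*s²) - 45 = -45 + s*(-3 + 11*s²))
W(-54*t) - 1*(-145587) = (-45 - (-162)*9 + 11*(-54*9)³) - 1*(-145587) = (-45 - 3*(-486) + 11*(-486)³) + 145587 = (-45 + 1458 + 11*(-114791256)) + 145587 = (-45 + 1458 - 1262703816) + 145587 = -1262702403 + 145587 = -1262556816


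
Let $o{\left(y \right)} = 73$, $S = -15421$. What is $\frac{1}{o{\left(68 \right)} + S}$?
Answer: $- \frac{1}{15348} \approx -6.5155 \cdot 10^{-5}$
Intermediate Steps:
$\frac{1}{o{\left(68 \right)} + S} = \frac{1}{73 - 15421} = \frac{1}{-15348} = - \frac{1}{15348}$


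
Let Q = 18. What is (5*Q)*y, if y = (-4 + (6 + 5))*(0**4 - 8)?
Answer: -5040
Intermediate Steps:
y = -56 (y = (-4 + 11)*(0 - 8) = 7*(-8) = -56)
(5*Q)*y = (5*18)*(-56) = 90*(-56) = -5040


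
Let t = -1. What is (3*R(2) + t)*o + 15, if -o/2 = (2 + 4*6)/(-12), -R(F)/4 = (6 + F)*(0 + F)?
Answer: -2464/3 ≈ -821.33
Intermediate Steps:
R(F) = -4*F*(6 + F) (R(F) = -4*(6 + F)*(0 + F) = -4*(6 + F)*F = -4*F*(6 + F))
o = 13/3 (o = -2*(2 + 4*6)/(-12) = -2*(2 + 24)*(-1)/12 = -52*(-1)/12 = -2*(-13/6) = 13/3 ≈ 4.3333)
(3*R(2) + t)*o + 15 = (3*(-4*2*(6 + 2)) - 1)*(13/3) + 15 = (3*(-4*2*8) - 1)*(13/3) + 15 = (3*(-64) - 1)*(13/3) + 15 = (-192 - 1)*(13/3) + 15 = -193*13/3 + 15 = -2509/3 + 15 = -2464/3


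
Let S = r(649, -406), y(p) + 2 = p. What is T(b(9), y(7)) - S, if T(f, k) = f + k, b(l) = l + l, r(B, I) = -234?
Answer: 257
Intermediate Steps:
y(p) = -2 + p
b(l) = 2*l
S = -234
T(b(9), y(7)) - S = (2*9 + (-2 + 7)) - 1*(-234) = (18 + 5) + 234 = 23 + 234 = 257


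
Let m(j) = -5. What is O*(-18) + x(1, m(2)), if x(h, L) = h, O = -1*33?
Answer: 595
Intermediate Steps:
O = -33
O*(-18) + x(1, m(2)) = -33*(-18) + 1 = 594 + 1 = 595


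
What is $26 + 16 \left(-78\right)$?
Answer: $-1222$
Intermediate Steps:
$26 + 16 \left(-78\right) = 26 - 1248 = -1222$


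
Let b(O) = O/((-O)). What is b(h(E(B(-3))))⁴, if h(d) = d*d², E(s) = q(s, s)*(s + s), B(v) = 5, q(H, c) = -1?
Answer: 1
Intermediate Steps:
E(s) = -2*s (E(s) = -(s + s) = -2*s)
h(d) = d³
b(O) = -1 (b(O) = O*(-1/O) = -1)
b(h(E(B(-3))))⁴ = (-1)⁴ = 1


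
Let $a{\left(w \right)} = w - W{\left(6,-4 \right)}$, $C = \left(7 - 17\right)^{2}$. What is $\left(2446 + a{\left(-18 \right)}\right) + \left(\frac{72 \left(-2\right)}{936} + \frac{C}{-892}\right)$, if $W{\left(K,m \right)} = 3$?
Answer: $\frac{7029304}{2899} \approx 2424.7$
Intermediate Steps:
$C = 100$ ($C = \left(-10\right)^{2} = 100$)
$a{\left(w \right)} = -3 + w$ ($a{\left(w \right)} = w - 3 = -3 + w$)
$\left(2446 + a{\left(-18 \right)}\right) + \left(\frac{72 \left(-2\right)}{936} + \frac{C}{-892}\right) = \left(2446 - 21\right) + \left(\frac{72 \left(-2\right)}{936} + \frac{100}{-892}\right) = \left(2446 - 21\right) + \left(\left(-144\right) \frac{1}{936} + 100 \left(- \frac{1}{892}\right)\right) = 2425 - \frac{771}{2899} = \frac{7029304}{2899}$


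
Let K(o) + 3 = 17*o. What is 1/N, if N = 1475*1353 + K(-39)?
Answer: 1/1995009 ≈ 5.0125e-7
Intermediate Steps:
K(o) = -3 + 17*o
N = 1995009 (N = 1475*1353 + (-3 + 17*(-39)) = 1995675 + (-3 - 663) = 1995675 - 666 = 1995009)
1/N = 1/1995009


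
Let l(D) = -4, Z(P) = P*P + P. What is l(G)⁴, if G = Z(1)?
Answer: 256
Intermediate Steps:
Z(P) = P + P² (Z(P) = P² + P = P + P²)
G = 2 (G = 1*(1 + 1) = 1*2 = 2)
l(G)⁴ = (-4)⁴ = 256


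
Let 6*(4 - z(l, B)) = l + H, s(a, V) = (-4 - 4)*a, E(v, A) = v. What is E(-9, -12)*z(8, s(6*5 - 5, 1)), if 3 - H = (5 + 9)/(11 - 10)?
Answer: -81/2 ≈ -40.500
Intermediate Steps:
s(a, V) = -8*a
H = -11 (H = 3 - (5 + 9)/(11 - 10) = 3 - 14/1 = 3 - 14 = -11)
z(l, B) = 35/6 - l/6 (z(l, B) = 4 - (l - 11)/6 = 4 - (-11 + l)/6 = 4 + (11/6 - l/6) = 35/6 - l/6)
E(-9, -12)*z(8, s(6*5 - 5, 1)) = -9*(35/6 - ⅙*8) = -9*(35/6 - 4/3) = -9*9/2 = -81/2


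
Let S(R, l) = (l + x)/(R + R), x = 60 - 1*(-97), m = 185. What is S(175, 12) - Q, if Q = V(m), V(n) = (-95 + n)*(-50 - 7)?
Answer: 1795669/350 ≈ 5130.5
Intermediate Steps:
V(n) = 5415 - 57*n (V(n) = (-95 + n)*(-57) = 5415 - 57*n)
Q = -5130 (Q = 5415 - 57*185 = 5415 - 10545 = -5130)
x = 157 (x = 60 + 97 = 157)
S(R, l) = (157 + l)/(2*R) (S(R, l) = (l + 157)/(R + R) = (157 + l)/((2*R)) = (157 + l)*(1/(2*R)) = (157 + l)/(2*R))
S(175, 12) - Q = (1/2)*(157 + 12)/175 - 1*(-5130) = (1/2)*(1/175)*169 + 5130 = 169/350 + 5130 = 1795669/350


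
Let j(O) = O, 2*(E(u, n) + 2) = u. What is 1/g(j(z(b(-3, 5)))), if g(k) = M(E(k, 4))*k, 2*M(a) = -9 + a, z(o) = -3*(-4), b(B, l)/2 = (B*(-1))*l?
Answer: -1/30 ≈ -0.033333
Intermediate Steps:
E(u, n) = -2 + u/2
b(B, l) = -2*B*l (b(B, l) = 2*((B*(-1))*l) = 2*((-B)*l) = 2*(-B*l) = -2*B*l)
z(o) = 12
M(a) = -9/2 + a/2 (M(a) = (-9 + a)/2 = -9/2 + a/2)
g(k) = k*(-11/2 + k/4) (g(k) = (-9/2 + (-2 + k/2)/2)*k = (-9/2 + (-1 + k/4))*k = (-11/2 + k/4)*k = k*(-11/2 + k/4))
1/g(j(z(b(-3, 5)))) = 1/((1/4)*12*(-22 + 12)) = 1/((1/4)*12*(-10)) = 1/(-30) = -1/30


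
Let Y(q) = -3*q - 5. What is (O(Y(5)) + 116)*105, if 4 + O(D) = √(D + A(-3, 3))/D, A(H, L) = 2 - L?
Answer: 11760 - 21*I*√21/4 ≈ 11760.0 - 24.059*I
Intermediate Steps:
Y(q) = -5 - 3*q
O(D) = -4 + √(-1 + D)/D (O(D) = -4 + √(D + (2 - 1*3))/D = -4 + √(D + (2 - 3))/D = -4 + √(D - 1)/D = -4 + √(-1 + D)/D)
(O(Y(5)) + 116)*105 = ((-4 + √(-1 + (-5 - 3*5))/(-5 - 3*5)) + 116)*105 = ((-4 + √(-1 + (-5 - 15))/(-5 - 15)) + 116)*105 = ((-4 + √(-1 - 20)/(-20)) + 116)*105 = ((-4 - I*√21/20) + 116)*105 = (112 - I*√21/20)*105 = 11760 - 21*I*√21/4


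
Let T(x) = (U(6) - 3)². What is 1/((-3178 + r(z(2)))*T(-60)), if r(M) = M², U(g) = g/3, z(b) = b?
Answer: -1/3174 ≈ -0.00031506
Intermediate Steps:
U(g) = g/3 (U(g) = g*(⅓) = g/3)
T(x) = 1 (T(x) = ((⅓)*6 - 3)² = (2 - 3)² = (-1)² = 1)
1/((-3178 + r(z(2)))*T(-60)) = 1/(-3178 + 2²*1) = 1/(-3178 + 4) = 1/(-3174) = -1/3174*1 = -1/3174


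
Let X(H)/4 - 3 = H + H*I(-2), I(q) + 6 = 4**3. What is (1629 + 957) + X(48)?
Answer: 13926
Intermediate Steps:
I(q) = 58 (I(q) = -6 + 4**3 = -6 + 64 = 58)
X(H) = 12 + 236*H (X(H) = 12 + 4*(H + H*58) = 12 + 4*(H + 58*H) = 12 + 4*(59*H) = 12 + 236*H)
(1629 + 957) + X(48) = (1629 + 957) + (12 + 236*48) = 2586 + (12 + 11328) = 2586 + 11340 = 13926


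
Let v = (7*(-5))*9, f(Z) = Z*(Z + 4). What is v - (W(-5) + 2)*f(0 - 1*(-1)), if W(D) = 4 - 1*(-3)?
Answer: -360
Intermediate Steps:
f(Z) = Z*(4 + Z)
W(D) = 7 (W(D) = 4 + 3 = 7)
v = -315 (v = -35*9 = -315)
v - (W(-5) + 2)*f(0 - 1*(-1)) = -315 - (7 + 2)*(0 - 1*(-1))*(4 + (0 - 1*(-1))) = -315 - 9*(0 + 1)*(4 + (0 + 1)) = -315 - 9*1*(4 + 1) = -315 - 9*1*5 = -315 - 9*5 = -315 - 1*45 = -315 - 45 = -360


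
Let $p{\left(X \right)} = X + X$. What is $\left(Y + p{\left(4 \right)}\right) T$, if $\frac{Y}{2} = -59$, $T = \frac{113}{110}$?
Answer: $-113$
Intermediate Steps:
$T = \frac{113}{110}$ ($T = 113 \cdot \frac{1}{110} = \frac{113}{110} \approx 1.0273$)
$p{\left(X \right)} = 2 X$
$Y = -118$ ($Y = 2 \left(-59\right) = -118$)
$\left(Y + p{\left(4 \right)}\right) T = \left(-118 + 2 \cdot 4\right) \frac{113}{110} = \left(-118 + 8\right) \frac{113}{110} = \left(-110\right) \frac{113}{110} = -113$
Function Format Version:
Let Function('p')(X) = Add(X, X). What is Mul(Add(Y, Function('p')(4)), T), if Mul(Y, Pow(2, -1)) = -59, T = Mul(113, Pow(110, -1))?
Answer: -113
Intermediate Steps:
T = Rational(113, 110) (T = Mul(113, Rational(1, 110)) = Rational(113, 110) ≈ 1.0273)
Function('p')(X) = Mul(2, X)
Y = -118 (Y = Mul(2, -59) = -118)
Mul(Add(Y, Function('p')(4)), T) = Mul(Add(-118, Mul(2, 4)), Rational(113, 110)) = Mul(Add(-118, 8), Rational(113, 110)) = Mul(-110, Rational(113, 110)) = -113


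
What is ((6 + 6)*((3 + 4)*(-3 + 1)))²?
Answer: 28224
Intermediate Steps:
((6 + 6)*((3 + 4)*(-3 + 1)))² = (12*(7*(-2)))² = (12*(-14))² = (-168)² = 28224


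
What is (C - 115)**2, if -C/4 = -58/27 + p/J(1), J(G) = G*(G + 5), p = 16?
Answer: 9991921/729 ≈ 13706.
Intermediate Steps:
J(G) = G*(5 + G)
C = -56/27 (C = -4*(-58/27 + 16/((1*(5 + 1)))) = -4*(-58*1/27 + 16/((1*6))) = -4*(-58/27 + 16/6) = -4*(-58/27 + 16*(1/6)) = -4*(-58/27 + 8/3) = -4*14/27 = -56/27 ≈ -2.0741)
(C - 115)**2 = (-56/27 - 115)**2 = (-3161/27)**2 = 9991921/729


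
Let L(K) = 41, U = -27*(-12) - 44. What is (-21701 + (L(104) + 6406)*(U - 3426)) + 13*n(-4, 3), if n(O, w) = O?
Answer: -20304015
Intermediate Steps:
U = 280 (U = 324 - 44 = 280)
(-21701 + (L(104) + 6406)*(U - 3426)) + 13*n(-4, 3) = (-21701 + (41 + 6406)*(280 - 3426)) + 13*(-4) = (-21701 + 6447*(-3146)) - 52 = (-21701 - 20282262) - 52 = -20303963 - 52 = -20304015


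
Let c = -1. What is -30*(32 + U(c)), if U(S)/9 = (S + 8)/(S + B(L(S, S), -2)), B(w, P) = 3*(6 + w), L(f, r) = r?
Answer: -1095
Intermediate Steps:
B(w, P) = 18 + 3*w
U(S) = 9*(8 + S)/(18 + 4*S) (U(S) = 9*((S + 8)/(S + (18 + 3*S))) = 9*((8 + S)/(18 + 4*S)) = 9*(8 + S)/(18 + 4*S))
-30*(32 + U(c)) = -30*(32 + 9*(8 - 1)/(2*(9 + 2*(-1)))) = -30*(32 + (9/2)*7/(9 - 2)) = -30*(32 + (9/2)*7/7) = -30*(32 + (9/2)*(⅐)*7) = -30*(32 + 9/2) = -30*73/2 = -1095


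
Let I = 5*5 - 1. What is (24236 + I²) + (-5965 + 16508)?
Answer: 35355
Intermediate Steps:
I = 24 (I = 25 - 1 = 24)
(24236 + I²) + (-5965 + 16508) = (24236 + 24²) + (-5965 + 16508) = (24236 + 576) + 10543 = 24812 + 10543 = 35355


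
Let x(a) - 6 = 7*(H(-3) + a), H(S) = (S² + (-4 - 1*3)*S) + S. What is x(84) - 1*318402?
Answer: -317619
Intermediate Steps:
H(S) = S² - 6*S (H(S) = (S² + (-4 - 3)*S) + S = (S² - 7*S) + S = S² - 6*S)
x(a) = 195 + 7*a (x(a) = 6 + 7*(-3*(-6 - 3) + a) = 6 + 7*(-3*(-9) + a) = 6 + 7*(27 + a) = 6 + (189 + 7*a) = 195 + 7*a)
x(84) - 1*318402 = (195 + 7*84) - 1*318402 = (195 + 588) - 318402 = 783 - 318402 = -317619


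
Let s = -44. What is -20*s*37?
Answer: 32560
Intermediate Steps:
-20*s*37 = -20*(-44)*37 = 880*37 = 32560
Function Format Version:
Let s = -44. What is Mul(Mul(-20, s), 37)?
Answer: 32560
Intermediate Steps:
Mul(Mul(-20, s), 37) = Mul(Mul(-20, -44), 37) = Mul(880, 37) = 32560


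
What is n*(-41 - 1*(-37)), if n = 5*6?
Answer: -120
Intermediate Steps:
n = 30
n*(-41 - 1*(-37)) = 30*(-41 - 1*(-37)) = 30*(-41 + 37) = 30*(-4) = -120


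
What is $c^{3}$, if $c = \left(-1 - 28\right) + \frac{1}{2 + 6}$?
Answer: $- \frac{12326391}{512} \approx -24075.0$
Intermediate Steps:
$c = - \frac{231}{8}$ ($c = -29 + \frac{1}{8} = - \frac{231}{8} \approx -28.875$)
$c^{3} = \left(- \frac{231}{8}\right)^{3} = - \frac{12326391}{512}$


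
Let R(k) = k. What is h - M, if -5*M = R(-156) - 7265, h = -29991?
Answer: -157376/5 ≈ -31475.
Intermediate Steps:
M = 7421/5 (M = -(-156 - 7265)/5 = -⅕*(-7421) = 7421/5 ≈ 1484.2)
h - M = -29991 - 1*7421/5 = -29991 - 7421/5 = -157376/5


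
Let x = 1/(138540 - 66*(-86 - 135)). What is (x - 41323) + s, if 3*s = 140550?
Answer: 846327403/153126 ≈ 5527.0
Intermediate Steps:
s = 46850 (s = (1/3)*140550 = 46850)
x = 1/153126 (x = 1/(138540 - 66*(-221)) = 1/(138540 + 14586) = 1/153126 ≈ 6.5306e-6)
(x - 41323) + s = (1/153126 - 41323) + 46850 = -6327625697/153126 + 46850 = 846327403/153126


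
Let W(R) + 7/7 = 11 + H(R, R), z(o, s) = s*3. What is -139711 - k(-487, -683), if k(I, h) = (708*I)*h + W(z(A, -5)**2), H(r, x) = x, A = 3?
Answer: -235635614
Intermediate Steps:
z(o, s) = 3*s
W(R) = 10 + R (W(R) = -1 + (11 + R) = 10 + R)
k(I, h) = 235 + 708*I*h (k(I, h) = (708*I)*h + (10 + (3*(-5))**2) = 708*I*h + (10 + (-15)**2) = 708*I*h + (10 + 225) = 708*I*h + 235 = 235 + 708*I*h)
-139711 - k(-487, -683) = -139711 - (235 + 708*(-487)*(-683)) = -139711 - (235 + 235495668) = -139711 - 1*235495903 = -139711 - 235495903 = -235635614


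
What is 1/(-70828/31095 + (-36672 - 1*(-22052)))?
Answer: -31095/454679728 ≈ -6.8389e-5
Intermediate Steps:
1/(-70828/31095 + (-36672 - 1*(-22052))) = 1/(-70828*1/31095 + (-36672 + 22052)) = 1/(-70828/31095 - 14620) = 1/(-454679728/31095) = -31095/454679728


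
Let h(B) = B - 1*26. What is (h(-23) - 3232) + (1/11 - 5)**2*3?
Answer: -388253/121 ≈ -3208.7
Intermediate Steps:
h(B) = -26 + B (h(B) = B - 26 = -26 + B)
(h(-23) - 3232) + (1/11 - 5)**2*3 = ((-26 - 23) - 3232) + (1/11 - 5)**2*3 = (-49 - 3232) + (1/11 - 5)**2*3 = -3281 + (-54/11)**2*3 = -3281 + (2916/121)*3 = -3281 + 8748/121 = -388253/121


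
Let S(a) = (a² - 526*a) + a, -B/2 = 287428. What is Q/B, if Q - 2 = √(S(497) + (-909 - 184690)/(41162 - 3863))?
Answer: -1/287428 - I*√19367076177417/21441553944 ≈ -3.4791e-6 - 0.00020525*I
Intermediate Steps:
B = -574856 (B = -2*287428 = -574856)
S(a) = a² - 525*a
Q = 2 + I*√19367076177417/37299 (Q = 2 + √(497*(-525 + 497) + (-909 - 184690)/(41162 - 3863)) = 2 + √(497*(-28) - 185599/37299) = 2 + √(-13916 - 185599*1/37299) = 2 + √(-13916 - 185599/37299) = 2 + √(-519238483/37299) = 2 + I*√19367076177417/37299 ≈ 2.0 + 117.99*I)
Q/B = (2 + I*√19367076177417/37299)/(-574856) = (2 + I*√19367076177417/37299)*(-1/574856) = -1/287428 - I*√19367076177417/21441553944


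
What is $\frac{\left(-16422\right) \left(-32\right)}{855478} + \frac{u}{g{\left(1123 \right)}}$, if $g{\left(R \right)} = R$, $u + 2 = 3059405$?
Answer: $\frac{1308921050313}{480350897} \approx 2724.9$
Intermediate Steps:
$u = 3059403$ ($u = -2 + 3059405 = 3059403$)
$\frac{\left(-16422\right) \left(-32\right)}{855478} + \frac{u}{g{\left(1123 \right)}} = \frac{\left(-16422\right) \left(-32\right)}{855478} + \frac{3059403}{1123} = 525504 \cdot \frac{1}{855478} + 3059403 \cdot \frac{1}{1123} = \frac{262752}{427739} + \frac{3059403}{1123} = \frac{1308921050313}{480350897}$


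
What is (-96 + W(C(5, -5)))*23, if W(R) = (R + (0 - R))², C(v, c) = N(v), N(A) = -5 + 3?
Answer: -2208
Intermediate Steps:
N(A) = -2
C(v, c) = -2
W(R) = 0 (W(R) = (R - R)² = 0² = 0)
(-96 + W(C(5, -5)))*23 = (-96 + 0)*23 = -96*23 = -2208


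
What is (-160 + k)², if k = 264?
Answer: 10816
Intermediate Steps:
(-160 + k)² = (-160 + 264)² = 104² = 10816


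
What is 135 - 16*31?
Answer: -361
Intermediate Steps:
135 - 16*31 = 135 - 496 = -361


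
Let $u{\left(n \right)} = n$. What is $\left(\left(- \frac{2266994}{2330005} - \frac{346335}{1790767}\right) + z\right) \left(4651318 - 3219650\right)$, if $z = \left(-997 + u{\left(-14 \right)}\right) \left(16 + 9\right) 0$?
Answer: $- \frac{633398598998934524}{379317823985} \approx -1.6698 \cdot 10^{6}$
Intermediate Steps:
$z = 0$ ($z = \left(-997 - 14\right) \left(16 + 9\right) 0 = - 1011 \cdot 25 \cdot 0 = \left(-1011\right) 0 = 0$)
$\left(\left(- \frac{2266994}{2330005} - \frac{346335}{1790767}\right) + z\right) \left(4651318 - 3219650\right) = \left(\left(- \frac{2266994}{2330005} - \frac{346335}{1790767}\right) + 0\right) \left(4651318 - 3219650\right) = \left(\left(\left(-2266994\right) \frac{1}{2330005} - \frac{31485}{162797}\right) + 0\right) 1431668 = \left(\left(- \frac{2266994}{2330005} - \frac{31485}{162797}\right) + 0\right) 1431668 = \left(- \frac{442420029643}{379317823985} + 0\right) 1431668 = \left(- \frac{442420029643}{379317823985}\right) 1431668 = - \frac{633398598998934524}{379317823985}$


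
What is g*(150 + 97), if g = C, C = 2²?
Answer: 988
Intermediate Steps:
C = 4
g = 4
g*(150 + 97) = 4*(150 + 97) = 4*247 = 988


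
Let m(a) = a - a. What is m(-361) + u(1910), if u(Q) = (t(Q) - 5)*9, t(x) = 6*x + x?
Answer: 120285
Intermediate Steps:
m(a) = 0
t(x) = 7*x
u(Q) = -45 + 63*Q (u(Q) = (7*Q - 5)*9 = (-5 + 7*Q)*9 = -45 + 63*Q)
m(-361) + u(1910) = 0 + (-45 + 63*1910) = 0 + (-45 + 120330) = 0 + 120285 = 120285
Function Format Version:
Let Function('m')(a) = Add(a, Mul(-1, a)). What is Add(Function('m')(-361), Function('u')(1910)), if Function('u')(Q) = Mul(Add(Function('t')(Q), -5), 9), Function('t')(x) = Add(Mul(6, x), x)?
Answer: 120285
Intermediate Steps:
Function('m')(a) = 0
Function('t')(x) = Mul(7, x)
Function('u')(Q) = Add(-45, Mul(63, Q)) (Function('u')(Q) = Mul(Add(Mul(7, Q), -5), 9) = Mul(Add(-5, Mul(7, Q)), 9) = Add(-45, Mul(63, Q)))
Add(Function('m')(-361), Function('u')(1910)) = Add(0, Add(-45, Mul(63, 1910))) = Add(0, Add(-45, 120330)) = Add(0, 120285) = 120285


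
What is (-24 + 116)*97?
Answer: 8924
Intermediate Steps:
(-24 + 116)*97 = 92*97 = 8924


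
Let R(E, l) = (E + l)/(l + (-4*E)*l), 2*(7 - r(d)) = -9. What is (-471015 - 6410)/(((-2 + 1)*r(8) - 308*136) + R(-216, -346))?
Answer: 142888528250/12540100793 ≈ 11.395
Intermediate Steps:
r(d) = 23/2 (r(d) = 7 - ½*(-9) = 7 + 9/2 = 23/2)
R(E, l) = (E + l)/(l - 4*E*l)
(-471015 - 6410)/(((-2 + 1)*r(8) - 308*136) + R(-216, -346)) = (-471015 - 6410)/(((-2 + 1)*(23/2) - 308*136) + (-1*(-216) - 1*(-346))/((-346)*(-1 + 4*(-216)))) = -477425/((-1*23/2 - 41888) - (216 + 346)/(346*(-1 - 864))) = -477425/((-23/2 - 41888) - 1/346*562/(-865)) = -477425/(-83799/2 - 1/346*(-1/865)*562) = -477425/(-83799/2 + 281/149645) = -477425/(-12540100793/299290) = -477425*(-299290/12540100793) = 142888528250/12540100793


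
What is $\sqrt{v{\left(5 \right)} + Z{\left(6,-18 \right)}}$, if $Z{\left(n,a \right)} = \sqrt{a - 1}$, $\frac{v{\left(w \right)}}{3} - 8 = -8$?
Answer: $\sqrt[4]{19} \sqrt{i} \approx 1.4763 + 1.4763 i$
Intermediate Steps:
$v{\left(w \right)} = 0$ ($v{\left(w \right)} = 24 + 3 \left(-8\right) = 24 - 24 = 0$)
$Z{\left(n,a \right)} = \sqrt{-1 + a}$
$\sqrt{v{\left(5 \right)} + Z{\left(6,-18 \right)}} = \sqrt{0 + \sqrt{-1 - 18}} = \sqrt{0 + \sqrt{-19}} = \sqrt{0 + i \sqrt{19}} = \sqrt{i \sqrt{19}} = \sqrt[4]{19} \sqrt{i}$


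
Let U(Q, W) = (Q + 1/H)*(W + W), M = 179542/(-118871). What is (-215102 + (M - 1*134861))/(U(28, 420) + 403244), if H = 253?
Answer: -10524959722695/12834755302972 ≈ -0.82004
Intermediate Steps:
M = -179542/118871 (M = 179542*(-1/118871) = -179542/118871 ≈ -1.5104)
U(Q, W) = 2*W*(1/253 + Q) (U(Q, W) = (Q + 1/253)*(W + W) = (Q + 1/253)*(2*W) = (1/253 + Q)*(2*W) = 2*W*(1/253 + Q))
(-215102 + (M - 1*134861))/(U(28, 420) + 403244) = (-215102 + (-179542/118871 - 1*134861))/((2/253)*420*(1 + 253*28) + 403244) = (-215102 + (-179542/118871 - 134861))/((2/253)*420*(1 + 7084) + 403244) = (-215102 - 16031241473/118871)/((2/253)*420*7085 + 403244) = -41600631315/(118871*(5951400/253 + 403244)) = -41600631315/(118871*107972132/253) = -41600631315/118871*253/107972132 = -10524959722695/12834755302972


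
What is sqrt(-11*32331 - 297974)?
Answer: I*sqrt(653615) ≈ 808.46*I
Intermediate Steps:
sqrt(-11*32331 - 297974) = sqrt(-355641 - 297974) = sqrt(-653615) = I*sqrt(653615)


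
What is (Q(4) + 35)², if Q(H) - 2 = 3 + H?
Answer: 1936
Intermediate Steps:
Q(H) = 5 + H (Q(H) = 2 + (3 + H) = 5 + H)
(Q(4) + 35)² = ((5 + 4) + 35)² = (9 + 35)² = 44² = 1936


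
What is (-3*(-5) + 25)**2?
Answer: 1600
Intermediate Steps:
(-3*(-5) + 25)**2 = (15 + 25)**2 = 40**2 = 1600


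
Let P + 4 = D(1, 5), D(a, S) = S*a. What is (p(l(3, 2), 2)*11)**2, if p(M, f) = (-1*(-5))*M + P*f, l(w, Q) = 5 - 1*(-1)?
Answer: 123904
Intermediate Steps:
P = 1 (P = -4 + 5*1 = -4 + 5 = 1)
l(w, Q) = 6 (l(w, Q) = 5 + 1 = 6)
p(M, f) = f + 5*M (p(M, f) = (-1*(-5))*M + 1*f = 5*M + f = f + 5*M)
(p(l(3, 2), 2)*11)**2 = ((2 + 5*6)*11)**2 = ((2 + 30)*11)**2 = (32*11)**2 = 352**2 = 123904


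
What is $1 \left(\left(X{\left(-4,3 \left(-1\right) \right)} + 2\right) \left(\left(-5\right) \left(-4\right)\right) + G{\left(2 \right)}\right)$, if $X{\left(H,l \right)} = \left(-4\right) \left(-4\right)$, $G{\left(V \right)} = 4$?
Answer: $364$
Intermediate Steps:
$X{\left(H,l \right)} = 16$
$1 \left(\left(X{\left(-4,3 \left(-1\right) \right)} + 2\right) \left(\left(-5\right) \left(-4\right)\right) + G{\left(2 \right)}\right) = 1 \left(\left(16 + 2\right) \left(\left(-5\right) \left(-4\right)\right) + 4\right) = 1 \left(18 \cdot 20 + 4\right) = 1 \left(360 + 4\right) = 1 \cdot 364 = 364$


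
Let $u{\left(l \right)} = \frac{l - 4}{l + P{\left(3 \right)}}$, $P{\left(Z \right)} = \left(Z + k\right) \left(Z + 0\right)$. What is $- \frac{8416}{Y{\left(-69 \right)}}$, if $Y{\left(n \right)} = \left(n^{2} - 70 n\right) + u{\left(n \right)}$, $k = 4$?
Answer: $- \frac{403968}{460441} \approx -0.87735$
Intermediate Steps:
$P{\left(Z \right)} = Z \left(4 + Z\right)$ ($P{\left(Z \right)} = \left(Z + 4\right) \left(Z + 0\right) = \left(4 + Z\right) Z = Z \left(4 + Z\right)$)
$u{\left(l \right)} = \frac{-4 + l}{21 + l}$ ($u{\left(l \right)} = \frac{l - 4}{l + 3 \left(4 + 3\right)} = \frac{-4 + l}{l + 3 \cdot 7} = \frac{-4 + l}{l + 21} = \frac{-4 + l}{21 + l}$)
$Y{\left(n \right)} = n^{2} - 70 n + \frac{-4 + n}{21 + n}$ ($Y{\left(n \right)} = \left(n^{2} - 70 n\right) + \frac{-4 + n}{21 + n} = n^{2} - 70 n + \frac{-4 + n}{21 + n}$)
$- \frac{8416}{Y{\left(-69 \right)}} = - \frac{8416}{\frac{1}{21 - 69} \left(-4 - 69 - 69 \left(-70 - 69\right) \left(21 - 69\right)\right)} = - \frac{8416}{\frac{1}{-48} \left(-4 - 69 - \left(-9591\right) \left(-48\right)\right)} = - \frac{8416}{\left(- \frac{1}{48}\right) \left(-4 - 69 - 460368\right)} = - \frac{8416}{\left(- \frac{1}{48}\right) \left(-460441\right)} = - \frac{8416}{\frac{460441}{48}} = \left(-8416\right) \frac{48}{460441} = - \frac{403968}{460441}$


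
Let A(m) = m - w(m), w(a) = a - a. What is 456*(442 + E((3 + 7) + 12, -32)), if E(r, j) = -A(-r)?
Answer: 211584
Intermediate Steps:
w(a) = 0
A(m) = m (A(m) = m - 1*0 = m + 0 = m)
E(r, j) = r (E(r, j) = -(-1)*r = r)
456*(442 + E((3 + 7) + 12, -32)) = 456*(442 + ((3 + 7) + 12)) = 456*(442 + (10 + 12)) = 456*(442 + 22) = 456*464 = 211584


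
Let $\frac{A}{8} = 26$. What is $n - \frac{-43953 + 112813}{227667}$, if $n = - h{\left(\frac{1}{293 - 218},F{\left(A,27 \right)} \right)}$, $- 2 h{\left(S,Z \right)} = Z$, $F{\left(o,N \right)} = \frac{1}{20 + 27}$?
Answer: $- \frac{567743}{1945518} \approx -0.29182$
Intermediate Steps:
$A = 208$ ($A = 8 \cdot 26 = 208$)
$F{\left(o,N \right)} = \frac{1}{47}$
$h{\left(S,Z \right)} = - \frac{Z}{2}$
$n = \frac{1}{94}$ ($n = - \frac{-1}{2 \cdot 47} = \left(-1\right) \left(- \frac{1}{94}\right) = \frac{1}{94} \approx 0.010638$)
$n - \frac{-43953 + 112813}{227667} = \frac{1}{94} - \frac{-43953 + 112813}{227667} = \frac{1}{94} - 68860 \cdot \frac{1}{227667} = \frac{1}{94} - \frac{6260}{20697} = - \frac{567743}{1945518}$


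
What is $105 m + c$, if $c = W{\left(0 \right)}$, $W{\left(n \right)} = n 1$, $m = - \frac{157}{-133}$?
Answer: $\frac{2355}{19} \approx 123.95$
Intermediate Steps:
$m = \frac{157}{133}$ ($m = \left(-157\right) \left(- \frac{1}{133}\right) = \frac{157}{133} \approx 1.1805$)
$W{\left(n \right)} = n$
$c = 0$
$105 m + c = 105 \cdot \frac{157}{133} + 0 = \frac{2355}{19} + 0 = \frac{2355}{19}$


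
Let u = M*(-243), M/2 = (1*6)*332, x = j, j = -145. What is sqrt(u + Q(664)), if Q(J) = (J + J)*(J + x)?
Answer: 4*I*sqrt(17430) ≈ 528.09*I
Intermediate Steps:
x = -145
Q(J) = 2*J*(-145 + J) (Q(J) = (J + J)*(J - 145) = (2*J)*(-145 + J) = 2*J*(-145 + J))
M = 3984 (M = 2*((1*6)*332) = 2*(6*332) = 2*1992 = 3984)
u = -968112 (u = 3984*(-243) = -968112)
sqrt(u + Q(664)) = sqrt(-968112 + 2*664*(-145 + 664)) = sqrt(-968112 + 2*664*519) = sqrt(-968112 + 689232) = sqrt(-278880) = 4*I*sqrt(17430)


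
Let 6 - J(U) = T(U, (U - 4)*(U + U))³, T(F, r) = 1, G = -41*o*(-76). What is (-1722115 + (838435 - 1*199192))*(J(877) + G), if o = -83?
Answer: 280055605256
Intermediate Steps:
G = -258628 (G = -41*(-83)*(-76) = 3403*(-76) = -258628)
J(U) = 5 (J(U) = 6 - 1*1³ = 6 - 1*1 = 6 - 1 = 5)
(-1722115 + (838435 - 1*199192))*(J(877) + G) = (-1722115 + (838435 - 1*199192))*(5 - 258628) = (-1722115 + (838435 - 199192))*(-258623) = (-1722115 + 639243)*(-258623) = -1082872*(-258623) = 280055605256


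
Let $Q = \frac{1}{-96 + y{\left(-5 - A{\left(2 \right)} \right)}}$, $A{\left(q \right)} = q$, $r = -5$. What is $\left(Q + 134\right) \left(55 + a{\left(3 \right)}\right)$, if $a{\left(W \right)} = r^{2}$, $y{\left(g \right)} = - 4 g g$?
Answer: $\frac{782540}{73} \approx 10720.0$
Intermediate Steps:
$y{\left(g \right)} = - 4 g^{2}$
$a{\left(W \right)} = 25$ ($a{\left(W \right)} = \left(-5\right)^{2} = 25$)
$Q = - \frac{1}{292}$ ($Q = \frac{1}{-96 - 4 \left(-5 - 2\right)^{2}} = \frac{1}{-96 - 4 \left(-7\right)^{2}} = \frac{1}{-96 - 196} = \frac{1}{-292} = - \frac{1}{292} \approx -0.0034247$)
$\left(Q + 134\right) \left(55 + a{\left(3 \right)}\right) = \left(- \frac{1}{292} + 134\right) \left(55 + 25\right) = \frac{39127}{292} \cdot 80 = \frac{782540}{73}$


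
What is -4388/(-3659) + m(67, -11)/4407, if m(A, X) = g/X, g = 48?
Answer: 70847148/59125781 ≈ 1.1982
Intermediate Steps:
m(A, X) = 48/X
-4388/(-3659) + m(67, -11)/4407 = -4388/(-3659) + (48/(-11))/4407 = -4388*(-1/3659) + (48*(-1/11))*(1/4407) = 4388/3659 - 48/11*1/4407 = 4388/3659 - 16/16159 = 70847148/59125781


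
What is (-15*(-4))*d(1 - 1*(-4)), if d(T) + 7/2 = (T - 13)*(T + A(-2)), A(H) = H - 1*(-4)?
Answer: -3570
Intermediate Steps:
A(H) = 4 + H (A(H) = H + 4 = 4 + H)
d(T) = -7/2 + (-13 + T)*(2 + T) (d(T) = -7/2 + (T - 13)*(T + (4 - 2)) = -7/2 + (-13 + T)*(T + 2) = -7/2 + (-13 + T)*(2 + T))
(-15*(-4))*d(1 - 1*(-4)) = (-15*(-4))*(-59/2 + (1 - 1*(-4))**2 - 11*(1 - 1*(-4))) = 60*(-59/2 + (1 + 4)**2 - 11*(1 + 4)) = 60*(-59/2 + 5**2 - 11*5) = 60*(-59/2 + 25 - 55) = 60*(-119/2) = -3570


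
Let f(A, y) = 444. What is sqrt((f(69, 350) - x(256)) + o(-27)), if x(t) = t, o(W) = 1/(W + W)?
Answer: sqrt(60906)/18 ≈ 13.711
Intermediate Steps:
o(W) = 1/(2*W)
sqrt((f(69, 350) - x(256)) + o(-27)) = sqrt((444 - 1*256) + (1/2)/(-27)) = sqrt((444 - 256) + (1/2)*(-1/27)) = sqrt(188 - 1/54) = sqrt(10151/54) = sqrt(60906)/18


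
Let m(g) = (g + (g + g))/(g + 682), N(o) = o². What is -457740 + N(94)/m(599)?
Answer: -270413288/599 ≈ -4.5144e+5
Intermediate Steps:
m(g) = 3*g/(682 + g) (m(g) = (g + 2*g)/(682 + g) = (3*g)/(682 + g) = 3*g/(682 + g))
-457740 + N(94)/m(599) = -457740 + 94²/((3*599/(682 + 599))) = -457740 + 8836/((3*599/1281)) = -457740 + 8836/((3*599*(1/1281))) = -457740 + 8836/(599/427) = -457740 + 8836*(427/599) = -457740 + 3772972/599 = -270413288/599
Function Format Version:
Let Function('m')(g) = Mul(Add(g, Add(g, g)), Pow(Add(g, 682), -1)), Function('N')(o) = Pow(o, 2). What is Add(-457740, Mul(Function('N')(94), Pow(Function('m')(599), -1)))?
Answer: Rational(-270413288, 599) ≈ -4.5144e+5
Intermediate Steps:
Function('m')(g) = Mul(3, g, Pow(Add(682, g), -1)) (Function('m')(g) = Mul(Add(g, Mul(2, g)), Pow(Add(682, g), -1)) = Mul(Mul(3, g), Pow(Add(682, g), -1)) = Mul(3, g, Pow(Add(682, g), -1)))
Add(-457740, Mul(Function('N')(94), Pow(Function('m')(599), -1))) = Add(-457740, Mul(Pow(94, 2), Pow(Mul(3, 599, Pow(Add(682, 599), -1)), -1))) = Add(-457740, Mul(8836, Pow(Mul(3, 599, Pow(1281, -1)), -1))) = Add(-457740, Mul(8836, Pow(Mul(3, 599, Rational(1, 1281)), -1))) = Add(-457740, Mul(8836, Pow(Rational(599, 427), -1))) = Add(-457740, Mul(8836, Rational(427, 599))) = Add(-457740, Rational(3772972, 599)) = Rational(-270413288, 599)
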